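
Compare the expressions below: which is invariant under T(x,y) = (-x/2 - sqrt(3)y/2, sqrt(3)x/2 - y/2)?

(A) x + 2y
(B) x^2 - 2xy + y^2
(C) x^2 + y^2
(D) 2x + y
C

An expression E(x,y) is invariant under T if E(T(x,y)) = E(x,y). Here T(x,y) = (-x/2 - sqrt(3)y/2, sqrt(3)x/2 - y/2).
Substitute the transformed coordinates into each option and compare with the original:
(A) x + 2y  ->  (-x/2 - sqrt(3)y/2) + 2(sqrt(3)x/2 - y/2) = -x/2 + sqrt(3)x - y - sqrt(3)y/2   [differs from x + 2y: not invariant]
(B) x^2 - 2xy + y^2  ->  (-x/2 - sqrt(3)y/2)^2 - 2(-x/2 - sqrt(3)y/2)(sqrt(3)x/2 - y/2) + (sqrt(3)x/2 - y/2)^2 = sqrt(3)x^2/2 + x^2 + xy - sqrt(3)y^2/2 + y^2   [differs from x^2 - 2xy + y^2: not invariant]
(C) x^2 + y^2  ->  (-x/2 - sqrt(3)y/2)^2 + (sqrt(3)x/2 - y/2)^2 = x^2 + y^2   [equals x^2 + y^2: invariant]
(D) 2x + y  ->  2(-x/2 - sqrt(3)y/2) + (sqrt(3)x/2 - y/2) = -x + sqrt(3)x/2 - sqrt(3)y - y/2   [differs from 2x + y: not invariant]

Only option (C), x^2 + y^2, is unchanged by the transformation.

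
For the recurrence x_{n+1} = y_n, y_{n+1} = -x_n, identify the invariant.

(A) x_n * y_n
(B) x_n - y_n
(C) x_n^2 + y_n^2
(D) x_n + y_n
C

For the recurrence x_{n+1} = y_n, y_{n+1} = -x_n:

x_{n+1}^2 + y_{n+1}^2 = y_n^2 + (-x_n)^2 = x_n^2 + y_n^2
The sum of squares is conserved (like energy in a harmonic oscillator).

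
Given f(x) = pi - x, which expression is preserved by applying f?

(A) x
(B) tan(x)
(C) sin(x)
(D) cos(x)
C

For f(x) = pi - x:
sin(pi - x) = sin(x), so sine is invariant under this transformation.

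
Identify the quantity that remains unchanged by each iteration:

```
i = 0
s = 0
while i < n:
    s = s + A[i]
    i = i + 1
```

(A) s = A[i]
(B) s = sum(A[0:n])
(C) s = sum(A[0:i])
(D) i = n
C

A loop invariant must hold before the first iteration and be re-established by every execution of the body.

(C) s = sum(A[0:i]): Initially i = 0 and s = 0 = sum of the empty slice A[0:0]. If s = sum(A[0:i]) holds at the top of an iteration, the body sets s to sum(A[0:i]) + A[i] = sum(A[0:i+1]) and then i to i+1, so s = sum(A[0:i]) holds again. At exit i = n, giving s = sum(A[0:n]).

The other options fail:
(A) s = A[i]: after the first iteration s = A[0] but i = 1, so s = A[i] compares s with the wrong element (and fails in general).
(B) s = sum(A[0:n]): false before the loop (s = 0, not the full sum) -- it only becomes true at exit.
(D) i = n: false initially (i = 0); it is the exit condition, not an invariant.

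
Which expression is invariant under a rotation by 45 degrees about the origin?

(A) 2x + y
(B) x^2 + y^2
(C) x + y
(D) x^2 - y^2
B

A rotation by 45 degrees sends (x, y) to (sqrt(2)x/2 - sqrt(2)y/2, sqrt(2)x/2 + sqrt(2)y/2).
Substitute the transformed coordinates into each option and compare with the original:
(A) 2x + y  ->  2(sqrt(2)x/2 - sqrt(2)y/2) + (sqrt(2)x/2 + sqrt(2)y/2) = 3sqrt(2)x/2 - sqrt(2)y/2   [differs from 2x + y: not invariant]
(B) x^2 + y^2  ->  (sqrt(2)x/2 - sqrt(2)y/2)^2 + (sqrt(2)x/2 + sqrt(2)y/2)^2 = x^2 + y^2   [equals x^2 + y^2: invariant]
(C) x + y  ->  (sqrt(2)x/2 - sqrt(2)y/2) + (sqrt(2)x/2 + sqrt(2)y/2) = sqrt(2)x   [differs from x + y: not invariant]
(D) x^2 - y^2  ->  (sqrt(2)x/2 - sqrt(2)y/2)^2 - (sqrt(2)x/2 + sqrt(2)y/2)^2 = -2xy   [differs from x^2 - y^2: not invariant]

Only option (B), x^2 + y^2, is unchanged by the transformation.
Geometrically, x^2 + y^2 is the squared distance from the origin, which every rotation about the origin preserves.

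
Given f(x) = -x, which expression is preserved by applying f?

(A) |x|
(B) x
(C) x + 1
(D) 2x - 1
A

For f(x) = -x:
Applying f replaces x by -x. Since |-x| = |x|, the absolute value is unchanged by f, whereas x -> -x, 2x - 1 -> -2x - 1 and x + 1 -> -x + 1 all change.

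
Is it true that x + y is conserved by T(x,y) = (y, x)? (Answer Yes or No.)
Yes

Substitute T(x,y) = (y, x) into the expression and compare with the original.

Original: x + y
After applying T: (y) + (x) = x + y

This is identical to the original x + y, so the expression is invariant.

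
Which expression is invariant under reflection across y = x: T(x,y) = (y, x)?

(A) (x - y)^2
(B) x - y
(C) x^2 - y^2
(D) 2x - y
A

The map is reflection across y = x: T(x,y) = (y, x).
Substitute the transformed coordinates into each option and compare with the original:
(A) (x - y)^2  ->  ((y) - (x))^2 = x^2 - 2xy + y^2   [equals (x - y)^2: invariant]
(B) x - y  ->  (y) - (x) = -x + y   [differs from x - y: not invariant]
(C) x^2 - y^2  ->  (y)^2 - (x)^2 = -x^2 + y^2   [differs from x^2 - y^2: not invariant]
(D) 2x - y  ->  2(y) - (x) = -x + 2y   [differs from 2x - y: not invariant]

Only option (A), (x - y)^2, is unchanged by the transformation.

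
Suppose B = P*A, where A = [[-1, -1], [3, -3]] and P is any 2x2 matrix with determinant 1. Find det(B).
6

By the multiplicative property of determinants, det(B) = det(P*A) = det(P) * det(A) = det(A),
so the determinant is invariant under multiplication by any determinant-1 matrix; we just need det(A).

det(A) = (-1)(-3) - (-1)(3) = 3 - (-3) = 6

Therefore det(B) = 1 * 6 = 6.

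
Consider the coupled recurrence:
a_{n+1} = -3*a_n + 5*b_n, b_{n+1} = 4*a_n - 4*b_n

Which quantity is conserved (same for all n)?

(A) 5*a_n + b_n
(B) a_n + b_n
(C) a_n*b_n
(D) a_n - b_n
B

Replace a_n by a_{n+1} = -3*a_n + 5*b_n and b_n by b_{n+1} = 4*a_n - 4*b_n in each option and simplify:
(A) 5*a_n + b_n  ->  5*(-3*a_n + 5*b_n) + (4*a_n - 4*b_n) = -11*a_n + 21*b_n   [not conserved]
(B) a_n + b_n  ->  (-3*a_n + 5*b_n) + (4*a_n - 4*b_n) = a_n + b_n   [conserved]
(C) a_n*b_n  ->  (-3*a_n + 5*b_n)*(4*a_n - 4*b_n) = -12*a_n^2 + 32*a_n*b_n - 20*b_n^2   [not conserved]
(D) a_n - b_n  ->  (-3*a_n + 5*b_n) - (4*a_n - 4*b_n) = -7*a_n + 9*b_n   [not conserved]

Only (B) a_n + b_n returns to itself after one step, so it is the conserved quantity.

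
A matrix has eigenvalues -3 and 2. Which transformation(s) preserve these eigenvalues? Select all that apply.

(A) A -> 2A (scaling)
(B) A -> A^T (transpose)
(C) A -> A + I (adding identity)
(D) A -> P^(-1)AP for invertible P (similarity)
B and D

Eigenvalues are preserved by:
1. Similarity transformations: A -> P^(-1)AP (same characteristic polynomial)
2. Transpose: A^T has the same eigenvalues as A

Eigenvalues are NOT preserved by:
- Adding identity: eigenvalues become -3+1, 2+1
- Scaling: eigenvalues become -6, 4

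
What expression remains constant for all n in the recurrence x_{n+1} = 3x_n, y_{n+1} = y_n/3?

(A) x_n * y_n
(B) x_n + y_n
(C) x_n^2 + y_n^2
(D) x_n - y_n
A

For the recurrence x_{n+1} = 3x_n, y_{n+1} = y_n/3:

x_{n+1} * y_{n+1} = (3x_n) * (y_n/3) = x_n * y_n
The product is conserved.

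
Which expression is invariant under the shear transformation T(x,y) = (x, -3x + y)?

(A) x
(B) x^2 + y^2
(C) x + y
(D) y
A

Under the shear T(x,y) = (x, -3x + y):
Substitute the transformed coordinates into each option and compare with the original:
(A) x  ->  (x) = x   [equals x: invariant]
(B) x^2 + y^2  ->  (x)^2 + (-3x + y)^2 = 10x^2 - 6xy + y^2   [differs from x^2 + y^2: not invariant]
(C) x + y  ->  (x) + (-3x + y) = -2x + y   [differs from x + y: not invariant]
(D) y  ->  (-3x + y) = -3x + y   [differs from y: not invariant]

Only option (A), x, is unchanged by the transformation.
A vertical shear moves points parallel to the y-axis, so the x-coordinate (and any function of x alone) is unchanged.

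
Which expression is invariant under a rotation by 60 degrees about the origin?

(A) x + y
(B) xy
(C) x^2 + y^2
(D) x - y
C

A rotation by 60 degrees sends (x, y) to (x/2 - sqrt(3)y/2, sqrt(3)x/2 + y/2).
Substitute the transformed coordinates into each option and compare with the original:
(A) x + y  ->  (x/2 - sqrt(3)y/2) + (sqrt(3)x/2 + y/2) = x/2 + sqrt(3)x/2 - sqrt(3)y/2 + y/2   [differs from x + y: not invariant]
(B) xy  ->  (x/2 - sqrt(3)y/2)(sqrt(3)x/2 + y/2) = sqrt(3)x^2/4 - xy/2 - sqrt(3)y^2/4   [differs from xy: not invariant]
(C) x^2 + y^2  ->  (x/2 - sqrt(3)y/2)^2 + (sqrt(3)x/2 + y/2)^2 = x^2 + y^2   [equals x^2 + y^2: invariant]
(D) x - y  ->  (x/2 - sqrt(3)y/2) - (sqrt(3)x/2 + y/2) = -sqrt(3)x/2 + x/2 - sqrt(3)y/2 - y/2   [differs from x - y: not invariant]

Only option (C), x^2 + y^2, is unchanged by the transformation.
Geometrically, x^2 + y^2 is the squared distance from the origin, which every rotation about the origin preserves.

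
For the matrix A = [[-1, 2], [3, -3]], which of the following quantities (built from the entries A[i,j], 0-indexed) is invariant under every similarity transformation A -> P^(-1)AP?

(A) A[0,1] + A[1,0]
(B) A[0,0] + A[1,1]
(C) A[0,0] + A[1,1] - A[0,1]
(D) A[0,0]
B

A[0,0] + A[1,1] is the trace of A. By the cyclic property of the trace, tr(P^(-1)AP) = tr(APP^(-1)) = tr(A), so it is the same for every matrix similar to A.

The other combinations are not similarity invariants. For example, take P = [[2, 1], [1, 1]] (det P = 1), so P^(-1) = [[1, -1], [-1, 2]] and
B = P^(-1)AP = [[-3, 1], [6, -1]].
Evaluating each option on A and on B:
(A) A[0,1] + A[1,0]: 5 for A, 7 for B -> changes
(B) A[0,0] + A[1,1]: -4 for A, -4 for B -> unchanged
(C) A[0,0] + A[1,1] - A[0,1]: -6 for A, -5 for B -> changes
(D) A[0,0]: -1 for A, -3 for B -> changes

Only (B) A[0,0] + A[1,1] = -4 survives (and it does so for every P, not just this one), so it is the invariant.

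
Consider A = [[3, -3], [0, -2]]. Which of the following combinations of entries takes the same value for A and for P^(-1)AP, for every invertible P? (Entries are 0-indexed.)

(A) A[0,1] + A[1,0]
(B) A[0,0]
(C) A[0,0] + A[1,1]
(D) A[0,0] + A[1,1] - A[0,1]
C

A[0,0] + A[1,1] is the trace of A. By the cyclic property of the trace, tr(P^(-1)AP) = tr(APP^(-1)) = tr(A), so it is the same for every matrix similar to A.

The other combinations are not similarity invariants. For example, take P = [[1, 1], [1, 2]] (det P = 1), so P^(-1) = [[2, -1], [-1, 1]] and
B = P^(-1)AP = [[2, -2], [-2, -1]].
Evaluating each option on A and on B:
(A) A[0,1] + A[1,0]: -3 for A, -4 for B -> changes
(B) A[0,0]: 3 for A, 2 for B -> changes
(C) A[0,0] + A[1,1]: 1 for A, 1 for B -> unchanged
(D) A[0,0] + A[1,1] - A[0,1]: 4 for A, 3 for B -> changes

Only (C) A[0,0] + A[1,1] = 1 survives (and it does so for every P, not just this one), so it is the invariant.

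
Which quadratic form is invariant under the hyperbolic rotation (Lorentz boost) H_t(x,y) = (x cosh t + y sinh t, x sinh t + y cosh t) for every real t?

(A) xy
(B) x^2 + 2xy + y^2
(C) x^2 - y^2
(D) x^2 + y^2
C

Write x' = x cosh t + y sinh t, y' = x sinh t + y cosh t and substitute into each option:
(A) xy: (x cosh t + y sinh t)(x sinh t + y cosh t) = xy(cosh^2 t + sinh^2 t) + (x^2 + y^2) sinh t cosh t = xy cosh 2t + (x^2 + y^2)(sinh 2t)/2   [not invariant for t != 0]
(B) x^2 + 2xy + y^2: (x' + y')^2 with x' + y' = (x + y)(cosh t + sinh t) = (x + y)e^t, so it becomes (x + y)^2 e^(2t)   [not invariant for t != 0]
(C) x^2 - y^2: (x cosh t + y sinh t)^2 - (x sinh t + y cosh t)^2 = x^2(cosh^2 t - sinh^2 t) + 2xy(cosh t sinh t - sinh t cosh t) + y^2(sinh^2 t - cosh^2 t) = x^2 - y^2   [invariant, using cosh^2 t - sinh^2 t = 1]
(D) x^2 + y^2: (x cosh t + y sinh t)^2 + (x sinh t + y cosh t)^2 = (x^2 + y^2)(cosh^2 t + sinh^2 t) + 4xy sinh t cosh t = (x^2 + y^2) cosh 2t + 2xy sinh 2t   [not invariant for t != 0]

Only (C) x^2 - y^2 is unchanged; it is the Minkowski form preserved by Lorentz boosts, just as x^2 + y^2 is preserved by ordinary rotations.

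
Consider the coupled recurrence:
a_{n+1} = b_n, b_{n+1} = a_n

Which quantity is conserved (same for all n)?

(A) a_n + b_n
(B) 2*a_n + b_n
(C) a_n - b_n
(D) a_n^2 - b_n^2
A

Replace a_n by a_{n+1} = b_n and b_n by b_{n+1} = a_n in each option and simplify:
(A) a_n + b_n  ->  (b_n) + (a_n) = a_n + b_n   [conserved]
(B) 2*a_n + b_n  ->  2*(b_n) + (a_n) = a_n + 2*b_n   [not conserved]
(C) a_n - b_n  ->  (b_n) - (a_n) = -a_n + b_n   [not conserved]
(D) a_n^2 - b_n^2  ->  (b_n)^2 - (a_n)^2 = -a_n^2 + b_n^2   [not conserved]

Only (A) a_n + b_n returns to itself after one step, so it is the conserved quantity.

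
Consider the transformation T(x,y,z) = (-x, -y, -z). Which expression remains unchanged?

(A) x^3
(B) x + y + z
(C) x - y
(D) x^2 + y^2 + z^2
D

Apply T(x,y,z) = (-x, -y, -z) to each option, i.e. replace (x, y, z) by the transformed coordinates.
Substitute the transformed coordinates into each option and compare with the original:
(A) x^3  ->  (-x)^3 = -x^3   [differs from x^3: not invariant]
(B) x + y + z  ->  (-x) + (-y) + (-z) = -x - y - z   [differs from x + y + z: not invariant]
(C) x - y  ->  (-x) - (-y) = -x + y   [differs from x - y: not invariant]
(D) x^2 + y^2 + z^2  ->  (-x)^2 + (-y)^2 + (-z)^2 = x^2 + y^2 + z^2   [equals x^2 + y^2 + z^2: invariant]

Only option (D), x^2 + y^2 + z^2, is unchanged by the transformation.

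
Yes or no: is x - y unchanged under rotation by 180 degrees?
No

Applying rotation by 180 degrees: x' = x*cos(180 degrees) - y*sin(180 degrees) = -x, y' = x*sin(180 degrees) + y*cos(180 degrees) = -y

Substituting into x - y:
(-x) - (-y)
= -x + y

This differs from the original expression x - y, so it is NOT invariant.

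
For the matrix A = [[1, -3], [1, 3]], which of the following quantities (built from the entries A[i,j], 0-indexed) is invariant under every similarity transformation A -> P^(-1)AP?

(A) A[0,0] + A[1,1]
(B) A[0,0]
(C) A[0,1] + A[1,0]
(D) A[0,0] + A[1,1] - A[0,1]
A

A[0,0] + A[1,1] is the trace of A. By the cyclic property of the trace, tr(P^(-1)AP) = tr(APP^(-1)) = tr(A), so it is the same for every matrix similar to A.

The other combinations are not similarity invariants. For example, take P = [[1, 1], [0, 1]] (det P = 1), so P^(-1) = [[1, -1], [0, 1]] and
B = P^(-1)AP = [[0, -6], [1, 4]].
Evaluating each option on A and on B:
(A) A[0,0] + A[1,1]: 4 for A, 4 for B -> unchanged
(B) A[0,0]: 1 for A, 0 for B -> changes
(C) A[0,1] + A[1,0]: -2 for A, -5 for B -> changes
(D) A[0,0] + A[1,1] - A[0,1]: 7 for A, 10 for B -> changes

Only (A) A[0,0] + A[1,1] = 4 survives (and it does so for every P, not just this one), so it is the invariant.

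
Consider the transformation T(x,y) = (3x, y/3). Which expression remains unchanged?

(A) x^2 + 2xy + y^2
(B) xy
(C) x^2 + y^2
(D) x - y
B

An expression E(x,y) is invariant under T if E(T(x,y)) = E(x,y). Here T(x,y) = (3x, y/3).
Substitute the transformed coordinates into each option and compare with the original:
(A) x^2 + 2xy + y^2  ->  (3x)^2 + 2(3x)(y/3) + (y/3)^2 = 9x^2 + 2xy + y^2/9   [differs from x^2 + 2xy + y^2: not invariant]
(B) xy  ->  (3x)(y/3) = xy   [equals xy: invariant]
(C) x^2 + y^2  ->  (3x)^2 + (y/3)^2 = 9x^2 + y^2/9   [differs from x^2 + y^2: not invariant]
(D) x - y  ->  (3x) - (y/3) = 3x - y/3   [differs from x - y: not invariant]

Only option (B), xy, is unchanged by the transformation.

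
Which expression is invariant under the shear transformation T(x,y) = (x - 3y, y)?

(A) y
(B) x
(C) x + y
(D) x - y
A

Under the shear T(x,y) = (x - 3y, y):
Substitute the transformed coordinates into each option and compare with the original:
(A) y  ->  (y) = y   [equals y: invariant]
(B) x  ->  (x - 3y) = x - 3y   [differs from x: not invariant]
(C) x + y  ->  (x - 3y) + (y) = x - 2y   [differs from x + y: not invariant]
(D) x - y  ->  (x - 3y) - (y) = x - 4y   [differs from x - y: not invariant]

Only option (A), y, is unchanged by the transformation.
A horizontal shear moves points parallel to the x-axis, so the y-coordinate (and any function of y alone) is unchanged.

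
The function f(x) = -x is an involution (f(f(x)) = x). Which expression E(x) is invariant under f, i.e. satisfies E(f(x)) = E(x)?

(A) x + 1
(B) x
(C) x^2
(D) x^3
C

Replace x by f(x) = -x in each option and simplify. As a quick numerical cross-check, also compare E(4) with E(f(4)) = E(-4).

(A) x + 1  ->  (-x) + 1 = 1 - x; check: E(4) = 5 but E(-4) = -3.   [not invariant]
(B) x  ->  (-x) = -x; check: E(4) = 4 but E(-4) = -4.   [not invariant]
(C) x^2  ->  (-x)^2, which simplifies back to x^2; check: E(4) = 16, E(-4) = 16.   [invariant]
(D) x^3  ->  (-x)^3 = -x^3; check: E(4) = 64 but E(-4) = -64.   [not invariant]

Only (C) is unchanged. E is symmetric under swapping x with f(x) = -x, which is exactly what an involution does.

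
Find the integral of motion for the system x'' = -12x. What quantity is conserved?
E = (x')^2 + 12x^2

Multiply the equation by x':
x' * x'' = -12x * x'
The left side is d/dt[(x')^2/2] and the right side is d/dt[-12x^2/2], so
d/dt[(x')^2/2 + 12x^2/2] = 0, i.e. (x')^2/2 + 12x^2/2 = constant.
Multiplying by 2, the integral of motion is E = (x')^2 + 12x^2.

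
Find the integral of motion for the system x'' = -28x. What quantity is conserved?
E = (x')^2 + 28x^2

Multiply the equation by x':
x' * x'' = -28x * x'
The left side is d/dt[(x')^2/2] and the right side is d/dt[-28x^2/2], so
d/dt[(x')^2/2 + 28x^2/2] = 0, i.e. (x')^2/2 + 28x^2/2 = constant.
Multiplying by 2, the integral of motion is E = (x')^2 + 28x^2.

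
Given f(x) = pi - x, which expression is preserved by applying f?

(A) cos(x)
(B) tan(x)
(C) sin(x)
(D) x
C

For f(x) = pi - x:
sin(pi - x) = sin(x), so sine is invariant under this transformation.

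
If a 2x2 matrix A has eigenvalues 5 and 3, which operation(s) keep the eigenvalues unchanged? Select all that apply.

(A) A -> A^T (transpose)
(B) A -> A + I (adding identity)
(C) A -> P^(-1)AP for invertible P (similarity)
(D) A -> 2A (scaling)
A and C

Eigenvalues are preserved by:
1. Similarity transformations: A -> P^(-1)AP (same characteristic polynomial)
2. Transpose: A^T has the same eigenvalues as A

Eigenvalues are NOT preserved by:
- Adding identity: eigenvalues become 5+1, 3+1
- Scaling: eigenvalues become 10, 6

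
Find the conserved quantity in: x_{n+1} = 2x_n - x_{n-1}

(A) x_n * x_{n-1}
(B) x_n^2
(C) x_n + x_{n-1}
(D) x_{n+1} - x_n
D

For the recurrence x_{n+1} = 2x_n - x_{n-1}:

If x_{n+1} = 2x_n - x_{n-1}, then:
x_{n+1} - x_n = x_n - x_{n-1}
The first difference is constant throughout the sequence.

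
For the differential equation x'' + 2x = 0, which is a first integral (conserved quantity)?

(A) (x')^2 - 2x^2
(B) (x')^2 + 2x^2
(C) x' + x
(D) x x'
B

A first integral I satisfies dI/dt = 0 along every solution. Differentiate each option and use the equation of motion:
(A) d/dt[(x')^2 - 2x^2] = 2x'x'' - 4x x' = -8x x', not identically 0
(B) d/dt[(x')^2 + 2x^2] = 2x'x'' + 4x x' = 2x'(-2x) + 4x x' = 0
(C) d/dt[x' + x] = x'' + x' = -2x + x', not identically 0
(D) d/dt[x x'] = (x')^2 + x x'' = (x')^2 - 2x^2, not identically 0

Only (B) has zero time-derivative. So the energy-like quantity (x')^2 + 2x^2 is the first integral.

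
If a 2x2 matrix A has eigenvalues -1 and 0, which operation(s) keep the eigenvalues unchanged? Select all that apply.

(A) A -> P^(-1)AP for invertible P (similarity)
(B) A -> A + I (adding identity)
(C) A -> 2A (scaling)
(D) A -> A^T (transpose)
A and D

Eigenvalues are preserved by:
1. Similarity transformations: A -> P^(-1)AP (same characteristic polynomial)
2. Transpose: A^T has the same eigenvalues as A

Eigenvalues are NOT preserved by:
- Adding identity: eigenvalues become -1+1, 0+1
- Scaling: eigenvalues become -2, 0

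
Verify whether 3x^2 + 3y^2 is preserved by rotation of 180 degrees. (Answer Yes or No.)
Yes

Applying rotation by 180 degrees: x' = x*cos(180 degrees) - y*sin(180 degrees) = -x, y' = x*sin(180 degrees) + y*cos(180 degrees) = -y

Substituting into 3x^2 + 3y^2:
3(-x)^2 + 3(-y)^2
= 3x^2 + 3y^2

This equals the original expression 3x^2 + 3y^2, so it IS invariant.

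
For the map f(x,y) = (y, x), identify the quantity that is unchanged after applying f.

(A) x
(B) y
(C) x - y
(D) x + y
D

For f(x,y) = (y, x):
After applying f: x' = y, y' = x. So x' + y' = y + x = x + y.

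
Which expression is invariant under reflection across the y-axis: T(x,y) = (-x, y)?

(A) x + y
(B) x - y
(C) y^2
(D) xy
C

The map is reflection across the y-axis: T(x,y) = (-x, y).
Substitute the transformed coordinates into each option and compare with the original:
(A) x + y  ->  (-x) + (y) = -x + y   [differs from x + y: not invariant]
(B) x - y  ->  (-x) - (y) = -x - y   [differs from x - y: not invariant]
(C) y^2  ->  (y)^2 = y^2   [equals y^2: invariant]
(D) xy  ->  (-x)(y) = -xy   [differs from xy: not invariant]

Only option (C), y^2, is unchanged by the transformation.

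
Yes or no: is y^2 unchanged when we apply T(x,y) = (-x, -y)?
Yes

Substitute T(x,y) = (-x, -y) into the expression and compare with the original.

Original: y^2
After applying T: (-y)^2 = y^2

This is identical to the original y^2, so the expression is invariant.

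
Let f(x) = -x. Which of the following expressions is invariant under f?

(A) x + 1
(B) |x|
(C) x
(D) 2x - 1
B

For f(x) = -x:
Applying f replaces x by -x. Since |-x| = |x|, the absolute value is unchanged by f, whereas x -> -x, 2x - 1 -> -2x - 1 and x + 1 -> -x + 1 all change.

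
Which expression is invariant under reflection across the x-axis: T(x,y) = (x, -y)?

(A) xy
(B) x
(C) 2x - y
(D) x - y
B

The map is reflection across the x-axis: T(x,y) = (x, -y).
Substitute the transformed coordinates into each option and compare with the original:
(A) xy  ->  (x)(-y) = -xy   [differs from xy: not invariant]
(B) x  ->  (x) = x   [equals x: invariant]
(C) 2x - y  ->  2(x) - (-y) = 2x + y   [differs from 2x - y: not invariant]
(D) x - y  ->  (x) - (-y) = x + y   [differs from x - y: not invariant]

Only option (B), x, is unchanged by the transformation.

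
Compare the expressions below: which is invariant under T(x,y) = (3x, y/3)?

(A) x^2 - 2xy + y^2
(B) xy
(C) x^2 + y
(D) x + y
B

An expression E(x,y) is invariant under T if E(T(x,y)) = E(x,y). Here T(x,y) = (3x, y/3).
Substitute the transformed coordinates into each option and compare with the original:
(A) x^2 - 2xy + y^2  ->  (3x)^2 - 2(3x)(y/3) + (y/3)^2 = 9x^2 - 2xy + y^2/9   [differs from x^2 - 2xy + y^2: not invariant]
(B) xy  ->  (3x)(y/3) = xy   [equals xy: invariant]
(C) x^2 + y  ->  (3x)^2 + (y/3) = 9x^2 + y/3   [differs from x^2 + y: not invariant]
(D) x + y  ->  (3x) + (y/3) = 3x + y/3   [differs from x + y: not invariant]

Only option (B), xy, is unchanged by the transformation.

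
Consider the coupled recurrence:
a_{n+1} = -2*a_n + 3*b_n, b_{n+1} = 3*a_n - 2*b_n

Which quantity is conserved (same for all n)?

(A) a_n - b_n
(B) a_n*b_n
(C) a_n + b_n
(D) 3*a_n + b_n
C

Replace a_n by a_{n+1} = -2*a_n + 3*b_n and b_n by b_{n+1} = 3*a_n - 2*b_n in each option and simplify:
(A) a_n - b_n  ->  (-2*a_n + 3*b_n) - (3*a_n - 2*b_n) = -5*a_n + 5*b_n   [not conserved]
(B) a_n*b_n  ->  (-2*a_n + 3*b_n)*(3*a_n - 2*b_n) = -6*a_n^2 + 13*a_n*b_n - 6*b_n^2   [not conserved]
(C) a_n + b_n  ->  (-2*a_n + 3*b_n) + (3*a_n - 2*b_n) = a_n + b_n   [conserved]
(D) 3*a_n + b_n  ->  3*(-2*a_n + 3*b_n) + (3*a_n - 2*b_n) = -3*a_n + 7*b_n   [not conserved]

Only (C) a_n + b_n returns to itself after one step, so it is the conserved quantity.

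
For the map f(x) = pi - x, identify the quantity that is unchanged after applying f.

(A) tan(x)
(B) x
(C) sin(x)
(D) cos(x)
C

For f(x) = pi - x:
sin(pi - x) = sin(x), so sine is invariant under this transformation.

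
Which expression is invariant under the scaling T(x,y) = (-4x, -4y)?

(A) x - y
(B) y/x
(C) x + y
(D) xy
B

Under the uniform scaling T(x,y) = (-4x, -4y):
Substitute the transformed coordinates into each option and compare with the original:
(A) x - y  ->  (-4x) - (-4y) = -4x + 4y   [differs from x - y: not invariant]
(B) y/x  ->  (-4y)/(-4x) = y/x   [equals y/x: invariant]
(C) x + y  ->  (-4x) + (-4y) = -4x - 4y   [differs from x + y: not invariant]
(D) xy  ->  (-4x)(-4y) = 16xy   [differs from xy: not invariant]

Only option (B), y/x, is unchanged by the transformation.
The common factor -4 cancels in a ratio of coordinates, while sums, products and sums of squares pick up factors of -4 or 16.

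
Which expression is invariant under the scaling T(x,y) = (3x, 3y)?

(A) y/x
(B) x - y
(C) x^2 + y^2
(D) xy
A

Under the uniform scaling T(x,y) = (3x, 3y):
Substitute the transformed coordinates into each option and compare with the original:
(A) y/x  ->  (3y)/(3x) = y/x   [equals y/x: invariant]
(B) x - y  ->  (3x) - (3y) = 3x - 3y   [differs from x - y: not invariant]
(C) x^2 + y^2  ->  (3x)^2 + (3y)^2 = 9x^2 + 9y^2   [differs from x^2 + y^2: not invariant]
(D) xy  ->  (3x)(3y) = 9xy   [differs from xy: not invariant]

Only option (A), y/x, is unchanged by the transformation.
The common factor 3 cancels in a ratio of coordinates, while sums, products and sums of squares pick up factors of 3 or 9.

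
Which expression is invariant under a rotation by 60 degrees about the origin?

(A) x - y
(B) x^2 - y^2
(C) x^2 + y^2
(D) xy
C

A rotation by 60 degrees sends (x, y) to (x/2 - sqrt(3)y/2, sqrt(3)x/2 + y/2).
Substitute the transformed coordinates into each option and compare with the original:
(A) x - y  ->  (x/2 - sqrt(3)y/2) - (sqrt(3)x/2 + y/2) = -sqrt(3)x/2 + x/2 - sqrt(3)y/2 - y/2   [differs from x - y: not invariant]
(B) x^2 - y^2  ->  (x/2 - sqrt(3)y/2)^2 - (sqrt(3)x/2 + y/2)^2 = -x^2/2 - sqrt(3)xy + y^2/2   [differs from x^2 - y^2: not invariant]
(C) x^2 + y^2  ->  (x/2 - sqrt(3)y/2)^2 + (sqrt(3)x/2 + y/2)^2 = x^2 + y^2   [equals x^2 + y^2: invariant]
(D) xy  ->  (x/2 - sqrt(3)y/2)(sqrt(3)x/2 + y/2) = sqrt(3)x^2/4 - xy/2 - sqrt(3)y^2/4   [differs from xy: not invariant]

Only option (C), x^2 + y^2, is unchanged by the transformation.
Geometrically, x^2 + y^2 is the squared distance from the origin, which every rotation about the origin preserves.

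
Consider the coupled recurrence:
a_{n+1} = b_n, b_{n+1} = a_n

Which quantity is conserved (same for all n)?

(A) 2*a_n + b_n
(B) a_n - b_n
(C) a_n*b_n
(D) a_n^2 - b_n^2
C

Replace a_n by a_{n+1} = b_n and b_n by b_{n+1} = a_n in each option and simplify:
(A) 2*a_n + b_n  ->  2*(b_n) + (a_n) = a_n + 2*b_n   [not conserved]
(B) a_n - b_n  ->  (b_n) - (a_n) = -a_n + b_n   [not conserved]
(C) a_n*b_n  ->  (b_n)*(a_n) = a_n*b_n   [conserved]
(D) a_n^2 - b_n^2  ->  (b_n)^2 - (a_n)^2 = -a_n^2 + b_n^2   [not conserved]

Only (C) a_n*b_n returns to itself after one step, so it is the conserved quantity.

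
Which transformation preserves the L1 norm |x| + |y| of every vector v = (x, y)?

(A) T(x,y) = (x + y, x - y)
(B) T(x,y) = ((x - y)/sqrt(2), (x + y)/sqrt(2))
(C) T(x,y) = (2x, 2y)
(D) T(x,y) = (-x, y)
D

A transformation preserves a norm if ||T(v)|| = ||v|| for every v; a single vector where the norm changes rules an option out.

(A) T(x,y) = (x + y, x - y): v = (1, 0) has norm |1| + |0| = 1, but T(v) = (1, 1) has norm 2 -- not preserved.
(B) T(x,y) = ((x - y)/sqrt(2), (x + y)/sqrt(2)): v = (1, 0) has norm |1| + |0| = 1, but T(v) = (sqrt(2)/2, sqrt(2)/2) has norm sqrt(2) -- not preserved.
(C) T(x,y) = (2x, 2y): v = (1, 0) has norm |1| + |0| = 1, but T(v) = (2, 0) has norm 2 -- not preserved.
(D) T(x,y) = (-x, y): preserves the norm -- it only permutes the coordinates and/or flips signs, which leaves |x| + |y| unchanged.

Therefore the answer is (D).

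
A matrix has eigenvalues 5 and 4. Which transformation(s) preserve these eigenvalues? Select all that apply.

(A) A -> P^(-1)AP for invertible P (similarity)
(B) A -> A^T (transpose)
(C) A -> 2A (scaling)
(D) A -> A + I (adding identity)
A and B

Eigenvalues are preserved by:
1. Similarity transformations: A -> P^(-1)AP (same characteristic polynomial)
2. Transpose: A^T has the same eigenvalues as A

Eigenvalues are NOT preserved by:
- Adding identity: eigenvalues become 5+1, 4+1
- Scaling: eigenvalues become 10, 8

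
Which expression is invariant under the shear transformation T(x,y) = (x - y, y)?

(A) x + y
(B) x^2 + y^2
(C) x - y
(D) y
D

Under the shear T(x,y) = (x - y, y):
Substitute the transformed coordinates into each option and compare with the original:
(A) x + y  ->  (x - y) + (y) = x   [differs from x + y: not invariant]
(B) x^2 + y^2  ->  (x - y)^2 + (y)^2 = x^2 - 2xy + 2y^2   [differs from x^2 + y^2: not invariant]
(C) x - y  ->  (x - y) - (y) = x - 2y   [differs from x - y: not invariant]
(D) y  ->  (y) = y   [equals y: invariant]

Only option (D), y, is unchanged by the transformation.
A horizontal shear moves points parallel to the x-axis, so the y-coordinate (and any function of y alone) is unchanged.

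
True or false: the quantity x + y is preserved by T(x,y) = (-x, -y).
False

Substitute T(x,y) = (-x, -y) into the expression and compare with the original.

Original: x + y
After applying T: (-x) + (-y) = -x - y

This differs from the original x + y (difference: -2x - 2y), so the expression is NOT invariant.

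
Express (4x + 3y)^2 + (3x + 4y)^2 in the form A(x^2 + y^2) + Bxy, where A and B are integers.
25(x^2 + y^2) + 48xy

Expanding: (4x + 3y)^2 = 16x^2 + 24xy + 9y^2
(3x + 4y)^2 = 9x^2 + 24xy + 16y^2
Sum = (16+9)(x^2+y^2) + 48xy = 25(x^2 + y^2) + 48xy
This is symmetric in x and y.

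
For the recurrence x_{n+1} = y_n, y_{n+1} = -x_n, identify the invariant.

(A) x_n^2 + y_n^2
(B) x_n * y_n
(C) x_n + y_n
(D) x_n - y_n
A

For the recurrence x_{n+1} = y_n, y_{n+1} = -x_n:

x_{n+1}^2 + y_{n+1}^2 = y_n^2 + (-x_n)^2 = x_n^2 + y_n^2
The sum of squares is conserved (like energy in a harmonic oscillator).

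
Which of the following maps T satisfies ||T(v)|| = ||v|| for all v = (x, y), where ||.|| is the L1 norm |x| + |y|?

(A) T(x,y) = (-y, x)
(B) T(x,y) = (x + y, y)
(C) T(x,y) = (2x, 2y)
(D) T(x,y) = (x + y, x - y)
A

A transformation preserves a norm if ||T(v)|| = ||v|| for every v; a single vector where the norm changes rules an option out.

(A) T(x,y) = (-y, x): preserves the norm -- it only permutes the coordinates and/or flips signs, which leaves |x| + |y| unchanged.
(B) T(x,y) = (x + y, y): v = (0, 1) has norm |0| + |1| = 1, but T(v) = (1, 1) has norm 2 -- not preserved.
(C) T(x,y) = (2x, 2y): v = (1, 0) has norm |1| + |0| = 1, but T(v) = (2, 0) has norm 2 -- not preserved.
(D) T(x,y) = (x + y, x - y): v = (1, 0) has norm |1| + |0| = 1, but T(v) = (1, 1) has norm 2 -- not preserved.

Therefore the answer is (A).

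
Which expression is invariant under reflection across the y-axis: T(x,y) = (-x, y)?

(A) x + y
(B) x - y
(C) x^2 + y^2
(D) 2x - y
C

The map is reflection across the y-axis: T(x,y) = (-x, y).
Substitute the transformed coordinates into each option and compare with the original:
(A) x + y  ->  (-x) + (y) = -x + y   [differs from x + y: not invariant]
(B) x - y  ->  (-x) - (y) = -x - y   [differs from x - y: not invariant]
(C) x^2 + y^2  ->  (-x)^2 + (y)^2 = x^2 + y^2   [equals x^2 + y^2: invariant]
(D) 2x - y  ->  2(-x) - (y) = -2x - y   [differs from 2x - y: not invariant]

Only option (C), x^2 + y^2, is unchanged by the transformation.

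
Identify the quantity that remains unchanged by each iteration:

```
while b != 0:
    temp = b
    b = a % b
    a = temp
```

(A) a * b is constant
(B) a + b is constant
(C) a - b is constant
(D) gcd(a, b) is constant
D

A loop invariant must hold before the first iteration and be re-established by every execution of the body.

(D) gcd(a, b) is constant: One iteration replaces (a, b) by (b, a mod b). Since a mod b = a - q*b for an integer q, any common divisor of a and b divides b and a mod b, and conversely; hence gcd(b, a mod b) = gcd(a, b). For instance (22, 10) -> (10, 2) keeps gcd = 2. At exit b = 0 and a = gcd of the original inputs.

The other options fail:
(A) a * b is constant: e.g. (a, b) = (22, 10) -> (10, 2): the product goes from 220 to 20.
(B) a + b is constant: e.g. (a, b) = (22, 10) -> (10, 2): the sum goes from 32 to 12.
(C) a - b is constant: e.g. (a, b) = (22, 10) -> (10, 2): the difference goes from 12 to 8.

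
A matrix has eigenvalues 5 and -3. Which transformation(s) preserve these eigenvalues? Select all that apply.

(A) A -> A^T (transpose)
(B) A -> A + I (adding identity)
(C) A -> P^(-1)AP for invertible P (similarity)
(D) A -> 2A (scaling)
A and C

Eigenvalues are preserved by:
1. Similarity transformations: A -> P^(-1)AP (same characteristic polynomial)
2. Transpose: A^T has the same eigenvalues as A

Eigenvalues are NOT preserved by:
- Adding identity: eigenvalues become 5+1, -3+1
- Scaling: eigenvalues become 10, -6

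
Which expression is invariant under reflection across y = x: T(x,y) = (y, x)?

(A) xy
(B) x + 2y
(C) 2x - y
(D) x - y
A

The map is reflection across y = x: T(x,y) = (y, x).
Substitute the transformed coordinates into each option and compare with the original:
(A) xy  ->  (y)(x) = xy   [equals xy: invariant]
(B) x + 2y  ->  (y) + 2(x) = 2x + y   [differs from x + 2y: not invariant]
(C) 2x - y  ->  2(y) - (x) = -x + 2y   [differs from 2x - y: not invariant]
(D) x - y  ->  (y) - (x) = -x + y   [differs from x - y: not invariant]

Only option (A), xy, is unchanged by the transformation.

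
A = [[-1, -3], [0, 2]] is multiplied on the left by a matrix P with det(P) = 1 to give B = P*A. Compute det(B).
-2

By the multiplicative property of determinants, det(B) = det(P*A) = det(P) * det(A) = det(A),
so the determinant is invariant under multiplication by any determinant-1 matrix; we just need det(A).

det(A) = (-1)(2) - (-3)(0) = -2 - 0 = -2

Therefore det(B) = 1 * (-2) = -2.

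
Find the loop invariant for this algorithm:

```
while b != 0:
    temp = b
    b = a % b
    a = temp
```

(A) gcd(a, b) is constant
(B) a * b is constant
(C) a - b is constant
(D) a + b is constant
A

A loop invariant must hold before the first iteration and be re-established by every execution of the body.

(A) gcd(a, b) is constant: One iteration replaces (a, b) by (b, a mod b). Since a mod b = a - q*b for an integer q, any common divisor of a and b divides b and a mod b, and conversely; hence gcd(b, a mod b) = gcd(a, b). For instance (23, 9) -> (9, 5) keeps gcd = 1. At exit b = 0 and a = gcd of the original inputs.

The other options fail:
(B) a * b is constant: e.g. (a, b) = (23, 9) -> (9, 5): the product goes from 207 to 45.
(C) a - b is constant: e.g. (a, b) = (23, 9) -> (9, 5): the difference goes from 14 to 4.
(D) a + b is constant: e.g. (a, b) = (23, 9) -> (9, 5): the sum goes from 32 to 14.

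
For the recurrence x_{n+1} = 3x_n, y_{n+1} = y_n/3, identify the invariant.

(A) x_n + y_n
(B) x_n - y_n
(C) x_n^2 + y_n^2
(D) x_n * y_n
D

For the recurrence x_{n+1} = 3x_n, y_{n+1} = y_n/3:

x_{n+1} * y_{n+1} = (3x_n) * (y_n/3) = x_n * y_n
The product is conserved.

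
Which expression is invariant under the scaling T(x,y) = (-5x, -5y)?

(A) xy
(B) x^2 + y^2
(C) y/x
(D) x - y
C

Under the uniform scaling T(x,y) = (-5x, -5y):
Substitute the transformed coordinates into each option and compare with the original:
(A) xy  ->  (-5x)(-5y) = 25xy   [differs from xy: not invariant]
(B) x^2 + y^2  ->  (-5x)^2 + (-5y)^2 = 25x^2 + 25y^2   [differs from x^2 + y^2: not invariant]
(C) y/x  ->  (-5y)/(-5x) = y/x   [equals y/x: invariant]
(D) x - y  ->  (-5x) - (-5y) = -5x + 5y   [differs from x - y: not invariant]

Only option (C), y/x, is unchanged by the transformation.
The common factor -5 cancels in a ratio of coordinates, while sums, products and sums of squares pick up factors of -5 or 25.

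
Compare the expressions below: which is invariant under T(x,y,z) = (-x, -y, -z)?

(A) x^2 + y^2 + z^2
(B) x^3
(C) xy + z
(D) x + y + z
A

Apply T(x,y,z) = (-x, -y, -z) to each option, i.e. replace (x, y, z) by the transformed coordinates.
Substitute the transformed coordinates into each option and compare with the original:
(A) x^2 + y^2 + z^2  ->  (-x)^2 + (-y)^2 + (-z)^2 = x^2 + y^2 + z^2   [equals x^2 + y^2 + z^2: invariant]
(B) x^3  ->  (-x)^3 = -x^3   [differs from x^3: not invariant]
(C) xy + z  ->  (-x)(-y) + (-z) = xy - z   [differs from xy + z: not invariant]
(D) x + y + z  ->  (-x) + (-y) + (-z) = -x - y - z   [differs from x + y + z: not invariant]

Only option (A), x^2 + y^2 + z^2, is unchanged by the transformation.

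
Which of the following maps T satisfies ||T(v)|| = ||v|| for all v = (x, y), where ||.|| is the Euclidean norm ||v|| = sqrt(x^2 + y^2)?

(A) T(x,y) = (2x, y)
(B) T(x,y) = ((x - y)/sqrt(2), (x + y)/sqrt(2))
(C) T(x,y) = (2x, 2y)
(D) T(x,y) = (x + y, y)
B

A transformation preserves a norm if ||T(v)|| = ||v|| for every v; a single vector where the norm changes rules an option out.

(A) T(x,y) = (2x, y): v = (1, 0) has norm sqrt((1)^2 + (0)^2) = 1, but T(v) = (2, 0) has norm 2 -- not preserved.
(B) T(x,y) = ((x - y)/sqrt(2), (x + y)/sqrt(2)): preserves the norm -- it is an orthogonal map (a rotation/reflection), and (sqrt(2)(x - y)/2)^2 + (sqrt(2)(x + y)/2)^2 simplifies to x^2 + y^2.
(C) T(x,y) = (2x, 2y): v = (1, 0) has norm sqrt((1)^2 + (0)^2) = 1, but T(v) = (2, 0) has norm 2 -- not preserved.
(D) T(x,y) = (x + y, y): v = (0, 1) has norm sqrt((0)^2 + (1)^2) = 1, but T(v) = (1, 1) has norm sqrt(2) -- not preserved.

Therefore the answer is (B).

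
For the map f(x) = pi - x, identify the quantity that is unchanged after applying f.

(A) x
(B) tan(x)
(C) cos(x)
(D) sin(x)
D

For f(x) = pi - x:
sin(pi - x) = sin(x), so sine is invariant under this transformation.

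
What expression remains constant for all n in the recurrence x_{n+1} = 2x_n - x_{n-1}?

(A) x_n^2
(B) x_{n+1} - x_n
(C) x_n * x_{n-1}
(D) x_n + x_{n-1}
B

For the recurrence x_{n+1} = 2x_n - x_{n-1}:

If x_{n+1} = 2x_n - x_{n-1}, then:
x_{n+1} - x_n = x_n - x_{n-1}
The first difference is constant throughout the sequence.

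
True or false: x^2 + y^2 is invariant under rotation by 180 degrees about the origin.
True

Applying rotation by 180 degrees: x' = x*cos(180 degrees) - y*sin(180 degrees) = -x, y' = x*sin(180 degrees) + y*cos(180 degrees) = -y

Substituting into x^2 + y^2:
(-x)^2 + (-y)^2
= x^2 + y^2

This equals the original expression x^2 + y^2, so it IS invariant.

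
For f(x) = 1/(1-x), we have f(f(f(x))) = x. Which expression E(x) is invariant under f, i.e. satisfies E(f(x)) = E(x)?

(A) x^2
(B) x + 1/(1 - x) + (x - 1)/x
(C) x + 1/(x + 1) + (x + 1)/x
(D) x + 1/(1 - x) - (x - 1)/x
B

Replace x by f(x) = 1/(1 - x) in each option and simplify. As a quick numerical cross-check, also compare E(5) with E(f(5)) = E(-1/4).

(A) x^2  ->  (1/(1 - x))^2 = (x - 1)^(-2); check: E(5) = 25 but E(-1/4) = 1/16.   [not invariant]
(B) x + 1/(1 - x) + (x - 1)/x  ->  (1/(1 - x)) + 1/(1 - (1/(1 - x))) + ((1/(1 - x)) - 1)/(1/(1 - x)), which simplifies back to x + 1/(1 - x) + (x - 1)/x; check: E(5) = 111/20, E(-1/4) = 111/20.   [invariant]
(C) x + 1/(x + 1) + (x + 1)/x  ->  (1/(1 - x)) + 1/((1/(1 - x)) + 1) + ((1/(1 - x)) + 1)/(1/(1 - x)) = (-x^3 + 6x^2 - 11x + 7)/(x^2 - 3x + 2); check: E(5) = 191/30 but E(-1/4) = -23/12.   [not invariant]
(D) x + 1/(1 - x) - (x - 1)/x  ->  (1/(1 - x)) + 1/(1 - (1/(1 - x))) - ((1/(1 - x)) - 1)/(1/(1 - x)) = (x^2(1 - x) - x + (x - 1)^2)/(x(x - 1)); check: E(5) = 79/20 but E(-1/4) = -89/20.   [not invariant]

Only (B) is unchanged. Indeed f(f(x)) = 1/(1 - 1/(1-x)) = (1-x)/(-x) = (x-1)/x, so E(x) = x + f(x) + f(f(x)) is the sum over the whole 3-cycle; applying f just permutes the three terms cyclically (x -> f(x) -> f(f(x)) -> x), leaving the sum unchanged.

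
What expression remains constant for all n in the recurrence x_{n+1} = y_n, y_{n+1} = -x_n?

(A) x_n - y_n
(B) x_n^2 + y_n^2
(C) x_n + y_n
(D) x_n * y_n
B

For the recurrence x_{n+1} = y_n, y_{n+1} = -x_n:

x_{n+1}^2 + y_{n+1}^2 = y_n^2 + (-x_n)^2 = x_n^2 + y_n^2
The sum of squares is conserved (like energy in a harmonic oscillator).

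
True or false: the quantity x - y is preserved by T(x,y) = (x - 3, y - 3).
True

Substitute T(x,y) = (x - 3, y - 3) into the expression and compare with the original.

Original: x - y
After applying T: (x - 3) - (y - 3) = x - y

This is identical to the original x - y, so the expression is invariant.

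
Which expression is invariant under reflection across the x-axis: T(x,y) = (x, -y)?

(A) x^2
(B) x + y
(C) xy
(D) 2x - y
A

The map is reflection across the x-axis: T(x,y) = (x, -y).
Substitute the transformed coordinates into each option and compare with the original:
(A) x^2  ->  (x)^2 = x^2   [equals x^2: invariant]
(B) x + y  ->  (x) + (-y) = x - y   [differs from x + y: not invariant]
(C) xy  ->  (x)(-y) = -xy   [differs from xy: not invariant]
(D) 2x - y  ->  2(x) - (-y) = 2x + y   [differs from 2x - y: not invariant]

Only option (A), x^2, is unchanged by the transformation.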